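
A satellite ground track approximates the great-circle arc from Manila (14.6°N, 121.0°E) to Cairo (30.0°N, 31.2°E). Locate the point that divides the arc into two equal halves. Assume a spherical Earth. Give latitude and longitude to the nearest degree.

Write both endpoints as unit vectors p₁, p₂ with components (cos φ cos λ, cos φ sin λ, sin φ).
The central angle between the endpoints is δ = arccos(p₁·p₂) ≈ 1.441 rad (82.6°).
Interpolate at f = 1/2 with slerp weights a = sin((1−f)δ)/sin δ ≈ 0.665, b = sin(fδ)/sin δ ≈ 0.665.
p = a·p₁ + b·p₂ ≈ (0.161, 0.851, 0.500); φ = arcsin(p_z) ≈ 30.03°, λ = atan2(p_y, p_x) ≈ 79.26°.

≈ 30°N, 79°E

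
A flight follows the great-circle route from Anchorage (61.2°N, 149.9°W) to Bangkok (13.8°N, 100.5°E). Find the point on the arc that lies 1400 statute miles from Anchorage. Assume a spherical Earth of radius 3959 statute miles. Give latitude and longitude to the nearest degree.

The haversine formula gives a central angle δ ≈ 1.519 rad (87.0°) between the endpoints. The total great-circle distance is δ·R ≈ 1.519 × 3959 ≈ 6012 mi, so the target fraction is f = 1400/6012 ≈ 0.233.
Interpolate at f ≈ 0.233 with slerp weights a = sin((1−f)δ)/sin δ ≈ 0.920, b = sin(fδ)/sin δ ≈ 0.347.
p = a·p₁ + b·p₂ ≈ (-0.445, 0.109, 0.889); φ = arcsin(p_z) ≈ 62.74°, λ = atan2(p_y, p_x) ≈ 166.25°.

≈ (63°N, 166°E)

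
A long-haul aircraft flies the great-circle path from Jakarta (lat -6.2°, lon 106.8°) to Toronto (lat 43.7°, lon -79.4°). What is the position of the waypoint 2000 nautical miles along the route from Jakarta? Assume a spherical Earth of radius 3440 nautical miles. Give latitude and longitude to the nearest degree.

≈ lat 27°, lon 111°

Write both endpoints as unit vectors p₁, p₂ with components (cos φ cos λ, cos φ sin λ, sin φ).
The central angle between the endpoints is δ = arccos(p₁·p₂) ≈ 2.480 rad (142.1°). The total great-circle distance is δ·R ≈ 2.480 × 3440 ≈ 8532 nmi, so the target fraction is f = 2000/8532 ≈ 0.234.
Interpolate at f ≈ 0.234 with slerp weights a = sin((1−f)δ)/sin δ ≈ 1.541, b = sin(fδ)/sin δ ≈ 0.894.
p = a·p₁ + b·p₂ ≈ (-0.324, 0.831, 0.451); φ = arcsin(p_z) ≈ 26.83°, λ = atan2(p_y, p_x) ≈ 111.29°.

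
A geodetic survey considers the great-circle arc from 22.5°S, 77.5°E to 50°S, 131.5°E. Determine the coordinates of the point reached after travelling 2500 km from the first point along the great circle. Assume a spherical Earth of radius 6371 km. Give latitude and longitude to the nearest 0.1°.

≈ 37.8°S, 96.7°E

Write both endpoints as unit vectors p₁, p₂ with components (cos φ cos λ, cos φ sin λ, sin φ).
The central angle between the endpoints is δ = arccos(p₁·p₂) ≈ 0.873 rad (50.0°). The total great-circle distance is δ·R ≈ 0.873 × 6371 ≈ 5565 km, so the target fraction is f = 2500/5565 ≈ 0.449.
Interpolate at f ≈ 0.449 with slerp weights a = sin((1−f)δ)/sin δ ≈ 0.604, b = sin(fδ)/sin δ ≈ 0.499.
p = a·p₁ + b·p₂ ≈ (-0.092, 0.785, -0.613); φ = arcsin(p_z) ≈ -37.82°, λ = atan2(p_y, p_x) ≈ 96.67°.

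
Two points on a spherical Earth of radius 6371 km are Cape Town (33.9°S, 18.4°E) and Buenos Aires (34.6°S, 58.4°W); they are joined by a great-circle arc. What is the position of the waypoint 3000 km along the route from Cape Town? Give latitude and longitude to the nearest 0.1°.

≈ 40.8°S, 14.6°W

Convert each endpoint to a unit vector on the sphere (x = cos φ cos λ, y = cos φ sin λ, z = sin φ).
The central angle between the endpoints is δ = arccos(p₁·p₂) ≈ 1.078 rad (61.8°). The total great-circle distance is δ·R ≈ 1.078 × 6371 ≈ 6871 km, so the target fraction is f = 3000/6871 ≈ 0.437.
Interpolate at f ≈ 0.437 with slerp weights a = sin((1−f)δ)/sin δ ≈ 0.648, b = sin(fδ)/sin δ ≈ 0.515.
p = a·p₁ + b·p₂ ≈ (0.732, -0.191, -0.654); φ = arcsin(p_z) ≈ -40.82°, λ = atan2(p_y, p_x) ≈ -14.64°.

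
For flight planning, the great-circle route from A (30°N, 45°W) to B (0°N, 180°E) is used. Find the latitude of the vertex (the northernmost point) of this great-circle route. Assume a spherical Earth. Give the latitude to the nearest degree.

The great circle lies in the plane with unit normal n̂ = (p₁ × p₂)/|p₁ × p₂|.
Here n̂_z ≈ -0.775; the vertex latitude is φ_max = arccos|n̂_z| ≈ 39.2°.

≈ 39°N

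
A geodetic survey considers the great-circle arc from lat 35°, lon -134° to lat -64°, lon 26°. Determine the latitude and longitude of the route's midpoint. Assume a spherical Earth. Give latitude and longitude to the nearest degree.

≈ lat -37°, lon -114°

From cos δ = sin φ₁ sin φ₂ + cos φ₁ cos φ₂ cos Δλ, the central angle is δ ≈ 2.592 rad (148.5°).
Interpolate at f = 1/2 with slerp weights a = sin((1−f)δ)/sin δ ≈ 1.844, b = sin(fδ)/sin δ ≈ 1.844.
p = a·p₁ + b·p₂ ≈ (-0.323, -0.732, -0.600); φ = arcsin(p_z) ≈ -36.85°, λ = atan2(p_y, p_x) ≈ -113.79°.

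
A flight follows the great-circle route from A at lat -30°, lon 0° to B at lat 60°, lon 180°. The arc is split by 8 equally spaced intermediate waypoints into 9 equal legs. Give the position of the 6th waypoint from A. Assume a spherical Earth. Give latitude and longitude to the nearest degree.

≈ lat 70°, lon 0°

From cos δ = sin φ₁ sin φ₂ + cos φ₁ cos φ₂ cos Δλ, the central angle is δ ≈ 2.618 rad (150.0°).
Interpolate at f = 6/9 with slerp weights a = sin((1−f)δ)/sin δ ≈ 1.532, b = sin(fδ)/sin δ ≈ 1.970.
p = a·p₁ + b·p₂ ≈ (0.342, -0.000, 0.940); φ = arcsin(p_z) ≈ 70.00°, λ = atan2(p_y, p_x) ≈ -0.00°.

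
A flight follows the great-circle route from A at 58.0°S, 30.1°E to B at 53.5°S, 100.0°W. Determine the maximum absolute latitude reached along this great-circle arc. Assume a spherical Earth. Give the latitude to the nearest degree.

≈ 74°S

The great circle lies in the plane with unit normal n̂ = (p₁ × p₂)/|p₁ × p₂|.
Here n̂_z ≈ -0.275; the vertex latitude is φ_max = arccos|n̂_z| ≈ 74.1°.
Check via Clairaut: cos φ_max = |cos φ₁| · sin C = cos(58.0°)·sin(148.8°) ≈ 0.275, again giving ≈ 74.1°.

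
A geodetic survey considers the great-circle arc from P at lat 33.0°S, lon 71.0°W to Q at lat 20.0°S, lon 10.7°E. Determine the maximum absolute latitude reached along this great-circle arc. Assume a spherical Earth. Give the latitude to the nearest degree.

≈ 35°S

The great circle lies in the plane with unit normal n̂ = (p₁ × p₂)/|p₁ × p₂|.
Here n̂_z ≈ +0.818; the vertex latitude is φ_max = arccos|n̂_z| ≈ 35.2°.
Check via Clairaut: cos φ_max = |cos φ₁| · sin C = cos(33.0°)·sin(102.9°) ≈ 0.818, again giving ≈ 35.2°.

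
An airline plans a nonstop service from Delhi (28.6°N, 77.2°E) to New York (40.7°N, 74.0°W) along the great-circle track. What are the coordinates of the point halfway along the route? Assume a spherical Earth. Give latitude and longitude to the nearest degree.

≈ (69°N, 18°E)

Write both endpoints as unit vectors p₁, p₂ with components (cos φ cos λ, cos φ sin λ, sin φ).
The central angle between the endpoints is δ = arccos(p₁·p₂) ≈ 1.845 rad (105.7°).
Interpolate at f = 1/2 with slerp weights a = sin((1−f)δ)/sin δ ≈ 0.828, b = sin(fδ)/sin δ ≈ 0.828.
p = a·p₁ + b·p₂ ≈ (0.334, 0.106, 0.937); φ = arcsin(p_z) ≈ 69.49°, λ = atan2(p_y, p_x) ≈ 17.52°.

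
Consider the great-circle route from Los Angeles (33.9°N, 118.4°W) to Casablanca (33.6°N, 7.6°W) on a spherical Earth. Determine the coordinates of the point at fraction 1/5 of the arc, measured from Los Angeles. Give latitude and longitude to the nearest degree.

From cos δ = sin φ₁ sin φ₂ + cos φ₁ cos φ₂ cos Δλ, the central angle is δ ≈ 1.508 rad (86.4°).
Interpolate at f = 1/5 with slerp weights a = sin((1−f)δ)/sin δ ≈ 0.936, b = sin(fδ)/sin δ ≈ 0.298.
p = a·p₁ + b·p₂ ≈ (-0.124, -0.716, 0.687); φ = arcsin(p_z) ≈ 43.38°, λ = atan2(p_y, p_x) ≈ -99.81°.

≈ (43°N, 100°W)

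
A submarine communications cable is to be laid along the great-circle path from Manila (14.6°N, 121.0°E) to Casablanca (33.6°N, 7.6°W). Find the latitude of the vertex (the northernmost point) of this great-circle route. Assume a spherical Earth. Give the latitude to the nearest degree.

The great circle lies in the plane with unit normal n̂ = (p₁ × p₂)/|p₁ × p₂|.
Here n̂_z ≈ -0.676; the vertex latitude is φ_max = arccos|n̂_z| ≈ 47.5°.
Check via Clairaut: cos φ_max = |cos φ₁| · sin C = cos(14.6°)·sin(44.3°) ≈ 0.676, again giving ≈ 47.5°.

≈ 47°N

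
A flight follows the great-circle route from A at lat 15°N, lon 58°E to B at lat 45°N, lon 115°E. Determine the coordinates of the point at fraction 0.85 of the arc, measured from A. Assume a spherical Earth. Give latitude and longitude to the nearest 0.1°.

Write both endpoints as unit vectors p₁, p₂ with components (cos φ cos λ, cos φ sin λ, sin φ).
The central angle between the endpoints is δ = arccos(p₁·p₂) ≈ 0.982 rad (56.3°).
Interpolate at f = 0.85 with slerp weights a = sin((1−f)δ)/sin δ ≈ 0.177, b = sin(fδ)/sin δ ≈ 0.891.
p = a·p₁ + b·p₂ ≈ (-0.176, 0.716, 0.676); φ = arcsin(p_z) ≈ 42.52°, λ = atan2(p_y, p_x) ≈ 103.81°.

≈ lat 42.5°N, lon 103.8°E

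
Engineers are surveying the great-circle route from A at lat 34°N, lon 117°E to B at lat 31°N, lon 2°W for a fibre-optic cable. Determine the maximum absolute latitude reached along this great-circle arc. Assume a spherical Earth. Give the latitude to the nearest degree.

≈ 51°N

The great circle lies in the plane with unit normal n̂ = (p₁ × p₂)/|p₁ × p₂|.
Here n̂_z ≈ -0.623; the vertex latitude is φ_max = arccos|n̂_z| ≈ 51.5°.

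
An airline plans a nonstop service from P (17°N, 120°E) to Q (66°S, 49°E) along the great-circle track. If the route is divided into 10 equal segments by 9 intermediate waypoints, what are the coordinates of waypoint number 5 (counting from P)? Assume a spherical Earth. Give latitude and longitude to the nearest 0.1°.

≈ (28.3°S, 100.5°E)

Write both endpoints as unit vectors p₁, p₂ with components (cos φ cos λ, cos φ sin λ, sin φ).
The central angle between the endpoints is δ = arccos(p₁·p₂) ≈ 1.712 rad (98.1°).
Interpolate at f = 5/10 with slerp weights a = sin((1−f)δ)/sin δ ≈ 0.763, b = sin(fδ)/sin δ ≈ 0.763.
p = a·p₁ + b·p₂ ≈ (-0.161, 0.866, -0.474); φ = arcsin(p_z) ≈ -28.28°, λ = atan2(p_y, p_x) ≈ 100.54°.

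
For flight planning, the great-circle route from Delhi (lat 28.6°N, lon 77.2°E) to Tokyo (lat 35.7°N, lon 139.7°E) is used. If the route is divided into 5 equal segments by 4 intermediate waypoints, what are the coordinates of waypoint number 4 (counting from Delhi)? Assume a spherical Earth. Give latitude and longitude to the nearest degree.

≈ lat 37°N, lon 127°E

From cos δ = sin φ₁ sin φ₂ + cos φ₁ cos φ₂ cos Δλ, the central angle is δ ≈ 0.917 rad (52.5°).
Interpolate at f = 4/5 with slerp weights a = sin((1−f)δ)/sin δ ≈ 0.230, b = sin(fδ)/sin δ ≈ 0.843.
p = a·p₁ + b·p₂ ≈ (-0.478, 0.640, 0.602); φ = arcsin(p_z) ≈ 37.02°, λ = atan2(p_y, p_x) ≈ 126.75°.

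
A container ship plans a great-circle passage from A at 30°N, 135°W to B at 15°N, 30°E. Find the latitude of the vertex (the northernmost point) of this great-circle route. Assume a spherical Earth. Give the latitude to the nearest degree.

≈ 73°N

The great circle lies in the plane with unit normal n̂ = (p₁ × p₂)/|p₁ × p₂|.
Here n̂_z ≈ +0.295; the vertex latitude is φ_max = arccos|n̂_z| ≈ 72.9°.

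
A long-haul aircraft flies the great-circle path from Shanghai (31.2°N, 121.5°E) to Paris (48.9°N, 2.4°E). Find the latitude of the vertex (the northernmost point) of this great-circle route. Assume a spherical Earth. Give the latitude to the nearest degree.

The great circle lies in the plane with unit normal n̂ = (p₁ × p₂)/|p₁ × p₂|.
Here n̂_z ≈ -0.495; the vertex latitude is φ_max = arccos|n̂_z| ≈ 60.3°.
Check via Clairaut: cos φ_max = |cos φ₁| · sin C = cos(31.2°)·sin(35.3°) ≈ 0.495, again giving ≈ 60.3°.

≈ 60°N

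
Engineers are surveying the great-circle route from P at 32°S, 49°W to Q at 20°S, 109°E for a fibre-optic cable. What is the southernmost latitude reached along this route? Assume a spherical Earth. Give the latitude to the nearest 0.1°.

≈ 68.9°S

The great circle lies in the plane with unit normal n̂ = (p₁ × p₂)/|p₁ × p₂|.
Here n̂_z ≈ +0.360; the vertex latitude is φ_max = arccos|n̂_z| ≈ 68.9°.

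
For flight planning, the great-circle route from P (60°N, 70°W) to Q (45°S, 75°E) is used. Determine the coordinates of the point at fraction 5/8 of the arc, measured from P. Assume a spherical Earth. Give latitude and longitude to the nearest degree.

Write both endpoints as unit vectors p₁, p₂ with components (cos φ cos λ, cos φ sin λ, sin φ).
The central angle between the endpoints is δ = arccos(p₁·p₂) ≈ 2.695 rad (154.4°).
Interpolate at f = 5/8 with slerp weights a = sin((1−f)δ)/sin δ ≈ 1.962, b = sin(fδ)/sin δ ≈ 2.301.
p = a·p₁ + b·p₂ ≈ (0.757, 0.650, 0.072); φ = arcsin(p_z) ≈ 4.14°, λ = atan2(p_y, p_x) ≈ 40.65°.

≈ (4°N, 41°E)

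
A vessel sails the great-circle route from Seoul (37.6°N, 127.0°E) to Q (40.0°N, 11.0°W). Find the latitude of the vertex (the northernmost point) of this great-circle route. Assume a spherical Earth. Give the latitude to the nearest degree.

The great circle lies in the plane with unit normal n̂ = (p₁ × p₂)/|p₁ × p₂|.
Here n̂_z ≈ -0.407; the vertex latitude is φ_max = arccos|n̂_z| ≈ 66.0°.
Check via Clairaut: cos φ_max = |cos φ₁| · sin C = cos(37.6°)·sin(30.9°) ≈ 0.407, again giving ≈ 66.0°.

≈ 66°N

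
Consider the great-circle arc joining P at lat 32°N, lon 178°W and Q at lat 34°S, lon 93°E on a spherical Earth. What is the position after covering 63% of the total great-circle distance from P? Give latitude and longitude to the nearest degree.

Write both endpoints as unit vectors p₁, p₂ with components (cos φ cos λ, cos φ sin λ, sin φ).
The central angle between the endpoints is δ = arccos(p₁·p₂) ≈ 1.859 rad (106.5°).
Interpolate at f = 0.63 with slerp weights a = sin((1−f)δ)/sin δ ≈ 0.662, b = sin(fδ)/sin δ ≈ 0.961.
p = a·p₁ + b·p₂ ≈ (-0.603, 0.776, -0.186); φ = arcsin(p_z) ≈ -10.74°, λ = atan2(p_y, p_x) ≈ 127.85°.

≈ lat 11°S, lon 128°E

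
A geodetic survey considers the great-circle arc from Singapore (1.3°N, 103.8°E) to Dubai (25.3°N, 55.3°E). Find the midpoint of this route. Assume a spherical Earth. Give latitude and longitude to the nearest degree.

≈ (15°N, 81°E)

From cos δ = sin φ₁ sin φ₂ + cos φ₁ cos φ₂ cos Δλ, the central angle is δ ≈ 0.916 rad (52.5°).
Interpolate at f = 1/2 with slerp weights a = sin((1−f)δ)/sin δ ≈ 0.558, b = sin(fδ)/sin δ ≈ 0.558.
p = a·p₁ + b·p₂ ≈ (0.154, 0.956, 0.251); φ = arcsin(p_z) ≈ 14.53°, λ = atan2(p_y, p_x) ≈ 80.85°.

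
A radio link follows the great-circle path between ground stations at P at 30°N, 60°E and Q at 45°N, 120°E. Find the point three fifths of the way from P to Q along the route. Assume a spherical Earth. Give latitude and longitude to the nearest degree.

Write both endpoints as unit vectors p₁, p₂ with components (cos φ cos λ, cos φ sin λ, sin φ).
The central angle between the endpoints is δ = arccos(p₁·p₂) ≈ 0.850 rad (48.7°).
Interpolate at f = 3/5 with slerp weights a = sin((1−f)δ)/sin δ ≈ 0.444, b = sin(fδ)/sin δ ≈ 0.650.
p = a·p₁ + b·p₂ ≈ (-0.038, 0.731, 0.681); φ = arcsin(p_z) ≈ 42.96°, λ = atan2(p_y, p_x) ≈ 92.94°.

≈ 43°N, 93°E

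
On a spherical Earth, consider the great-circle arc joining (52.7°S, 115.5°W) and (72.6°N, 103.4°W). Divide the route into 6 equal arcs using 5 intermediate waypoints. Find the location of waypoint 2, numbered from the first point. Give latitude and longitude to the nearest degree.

Write both endpoints as unit vectors p₁, p₂ with components (cos φ cos λ, cos φ sin λ, sin φ).
The central angle between the endpoints is δ = arccos(p₁·p₂) ≈ 2.192 rad (125.6°).
Interpolate at f = 2/6 with slerp weights a = sin((1−f)δ)/sin δ ≈ 1.222, b = sin(fδ)/sin δ ≈ 0.821.
p = a·p₁ + b·p₂ ≈ (-0.376, -0.907, -0.189); φ = arcsin(p_z) ≈ -10.91°, λ = atan2(p_y, p_x) ≈ -112.50°.

≈ (11°S, 112°W)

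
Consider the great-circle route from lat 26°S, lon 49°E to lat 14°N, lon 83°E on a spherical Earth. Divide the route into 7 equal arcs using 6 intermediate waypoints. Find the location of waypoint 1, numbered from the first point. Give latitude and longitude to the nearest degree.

≈ lat 21°S, lon 54°E

The haversine formula gives a central angle δ ≈ 0.906 rad (51.9°) between the endpoints.
Interpolate at f = 1/7 with slerp weights a = sin((1−f)δ)/sin δ ≈ 0.890, b = sin(fδ)/sin δ ≈ 0.164.
p = a·p₁ + b·p₂ ≈ (0.544, 0.762, -0.351); φ = arcsin(p_z) ≈ -20.53°, λ = atan2(p_y, p_x) ≈ 54.45°.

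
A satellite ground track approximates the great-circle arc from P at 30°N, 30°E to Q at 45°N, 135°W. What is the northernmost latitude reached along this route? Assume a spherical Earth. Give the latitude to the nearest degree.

The great circle lies in the plane with unit normal n̂ = (p₁ × p₂)/|p₁ × p₂|.
Here n̂_z ≈ -0.163; the vertex latitude is φ_max = arccos|n̂_z| ≈ 80.6°.
Check via Clairaut: cos φ_max = |cos φ₁| · sin C = cos(30.0°)·sin(10.9°) ≈ 0.163, again giving ≈ 80.6°.

≈ 81°N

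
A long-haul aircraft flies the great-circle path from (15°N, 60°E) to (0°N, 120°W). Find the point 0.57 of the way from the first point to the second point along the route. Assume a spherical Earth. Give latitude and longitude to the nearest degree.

Convert each endpoint to a unit vector on the sphere (x = cos φ cos λ, y = cos φ sin λ, z = sin φ).
The central angle between the endpoints is δ = arccos(p₁·p₂) ≈ 2.880 rad (165.0°).
Interpolate at f = 0.57 with slerp weights a = sin((1−f)δ)/sin δ ≈ 3.652, b = sin(fδ)/sin δ ≈ 3.854.
p = a·p₁ + b·p₂ ≈ (-0.163, -0.283, 0.945); φ = arcsin(p_z) ≈ 70.95°, λ = atan2(p_y, p_x) ≈ -120.00°.

≈ (71°N, 120°W)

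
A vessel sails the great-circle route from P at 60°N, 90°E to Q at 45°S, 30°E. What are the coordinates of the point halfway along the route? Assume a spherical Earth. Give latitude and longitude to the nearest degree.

≈ 9°N, 54°E

Convert each endpoint to a unit vector on the sphere (x = cos φ cos λ, y = cos φ sin λ, z = sin φ).
The central angle between the endpoints is δ = arccos(p₁·p₂) ≈ 2.021 rad (115.8°).
Interpolate at f = 1/2 with slerp weights a = sin((1−f)δ)/sin δ ≈ 0.941, b = sin(fδ)/sin δ ≈ 0.941.
p = a·p₁ + b·p₂ ≈ (0.576, 0.803, 0.150); φ = arcsin(p_z) ≈ 8.60°, λ = atan2(p_y, p_x) ≈ 54.34°.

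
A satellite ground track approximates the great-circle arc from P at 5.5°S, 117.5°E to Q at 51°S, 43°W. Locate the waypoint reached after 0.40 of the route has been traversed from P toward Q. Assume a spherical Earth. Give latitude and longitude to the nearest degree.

Convert each endpoint to a unit vector on the sphere (x = cos φ cos λ, y = cos φ sin λ, z = sin φ).
The central angle between the endpoints is δ = arccos(p₁·p₂) ≈ 2.113 rad (121.1°).
Interpolate at f = 0.40 with slerp weights a = sin((1−f)δ)/sin δ ≈ 1.114, b = sin(fδ)/sin δ ≈ 0.873.
p = a·p₁ + b·p₂ ≈ (-0.110, 0.609, -0.786); φ = arcsin(p_z) ≈ -51.77°, λ = atan2(p_y, p_x) ≈ 100.25°.

≈ 52°S, 100°E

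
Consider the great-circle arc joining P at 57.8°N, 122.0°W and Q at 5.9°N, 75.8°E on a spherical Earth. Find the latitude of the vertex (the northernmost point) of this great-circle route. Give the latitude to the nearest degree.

The great circle lies in the plane with unit normal n̂ = (p₁ × p₂)/|p₁ × p₂|.
Here n̂_z ≈ -0.178; the vertex latitude is φ_max = arccos|n̂_z| ≈ 79.7°.

≈ 80°N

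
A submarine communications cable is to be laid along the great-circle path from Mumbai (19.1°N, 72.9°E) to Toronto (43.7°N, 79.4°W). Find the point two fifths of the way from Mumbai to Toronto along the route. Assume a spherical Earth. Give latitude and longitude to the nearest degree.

Convert each endpoint to a unit vector on the sphere (x = cos φ cos λ, y = cos φ sin λ, z = sin φ).
The central angle between the endpoints is δ = arccos(p₁·p₂) ≈ 1.959 rad (112.3°).
Interpolate at f = 2/5 with slerp weights a = sin((1−f)δ)/sin δ ≈ 0.997, b = sin(fδ)/sin δ ≈ 0.763.
p = a·p₁ + b·p₂ ≈ (0.379, 0.359, 0.853); φ = arcsin(p_z) ≈ 58.57°, λ = atan2(p_y, p_x) ≈ 43.45°.

≈ 59°N, 43°E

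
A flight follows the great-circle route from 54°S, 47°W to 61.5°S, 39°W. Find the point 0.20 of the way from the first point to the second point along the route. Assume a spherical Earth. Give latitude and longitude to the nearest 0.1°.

≈ 55.5°S, 45.7°W

Write both endpoints as unit vectors p₁, p₂ with components (cos φ cos λ, cos φ sin λ, sin φ).
The central angle between the endpoints is δ = arccos(p₁·p₂) ≈ 0.150 rad (8.6°).
Interpolate at f = 0.20 with slerp weights a = sin((1−f)δ)/sin δ ≈ 0.801, b = sin(fδ)/sin δ ≈ 0.201.
p = a·p₁ + b·p₂ ≈ (0.396, -0.405, -0.824); φ = arcsin(p_z) ≈ -55.54°, λ = atan2(p_y, p_x) ≈ -45.65°.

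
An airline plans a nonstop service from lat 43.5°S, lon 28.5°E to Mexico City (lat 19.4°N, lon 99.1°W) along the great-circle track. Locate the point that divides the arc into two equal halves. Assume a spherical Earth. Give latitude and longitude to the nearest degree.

≈ lat 25°S, lon 50°W

From cos δ = sin φ₁ sin φ₂ + cos φ₁ cos φ₂ cos Δλ, the central angle is δ ≈ 2.273 rad (130.2°).
Interpolate at f = 1/2 with slerp weights a = sin((1−f)δ)/sin δ ≈ 1.189, b = sin(fδ)/sin δ ≈ 1.189.
p = a·p₁ + b·p₂ ≈ (0.580, -0.696, -0.423); φ = arcsin(p_z) ≈ -25.05°, λ = atan2(p_y, p_x) ≈ -50.16°.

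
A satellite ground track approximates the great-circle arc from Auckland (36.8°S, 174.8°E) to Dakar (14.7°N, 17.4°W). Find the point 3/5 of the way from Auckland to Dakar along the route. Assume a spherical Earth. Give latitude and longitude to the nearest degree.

≈ 42°S, 46°W

Write both endpoints as unit vectors p₁, p₂ with components (cos φ cos λ, cos φ sin λ, sin φ).
The central angle between the endpoints is δ = arccos(p₁·p₂) ≈ 2.712 rad (155.4°).
Interpolate at f = 3/5 with slerp weights a = sin((1−f)δ)/sin δ ≈ 2.122, b = sin(fδ)/sin δ ≈ 2.396.
p = a·p₁ + b·p₂ ≈ (0.519, -0.539, -0.663); φ = arcsin(p_z) ≈ -41.53°, λ = atan2(p_y, p_x) ≈ -46.06°.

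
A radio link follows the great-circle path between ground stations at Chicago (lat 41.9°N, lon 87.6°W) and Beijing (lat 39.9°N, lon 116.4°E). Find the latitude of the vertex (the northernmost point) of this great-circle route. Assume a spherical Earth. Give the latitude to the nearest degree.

The great circle lies in the plane with unit normal n̂ = (p₁ × p₂)/|p₁ × p₂|.
Here n̂_z ≈ -0.233; the vertex latitude is φ_max = arccos|n̂_z| ≈ 76.5°.
Check via Clairaut: cos φ_max = |cos φ₁| · sin C = cos(41.9°)·sin(18.3°) ≈ 0.233, again giving ≈ 76.5°.

≈ 77°N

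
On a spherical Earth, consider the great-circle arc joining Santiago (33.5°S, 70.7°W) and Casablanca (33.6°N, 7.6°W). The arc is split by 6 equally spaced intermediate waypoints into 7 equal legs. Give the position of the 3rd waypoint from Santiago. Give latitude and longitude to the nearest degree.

Convert each endpoint to a unit vector on the sphere (x = cos φ cos λ, y = cos φ sin λ, z = sin φ).
The central angle between the endpoints is δ = arccos(p₁·p₂) ≈ 1.562 rad (89.5°).
Interpolate at f = 3/7 with slerp weights a = sin((1−f)δ)/sin δ ≈ 0.779, b = sin(fδ)/sin δ ≈ 0.621.
p = a·p₁ + b·p₂ ≈ (0.727, -0.681, -0.086); φ = arcsin(p_z) ≈ -4.96°, λ = atan2(p_y, p_x) ≈ -43.14°.

≈ 5°S, 43°W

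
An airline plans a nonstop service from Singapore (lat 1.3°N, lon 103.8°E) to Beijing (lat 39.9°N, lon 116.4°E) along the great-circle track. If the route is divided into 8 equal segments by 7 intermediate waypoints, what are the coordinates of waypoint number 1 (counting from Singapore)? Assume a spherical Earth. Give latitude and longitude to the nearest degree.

From cos δ = sin φ₁ sin φ₂ + cos φ₁ cos φ₂ cos Δλ, the central angle is δ ≈ 0.703 rad (40.3°).
Interpolate at f = 1/8 with slerp weights a = sin((1−f)δ)/sin δ ≈ 0.893, b = sin(fδ)/sin δ ≈ 0.136.
p = a·p₁ + b·p₂ ≈ (-0.259, 0.960, 0.107); φ = arcsin(p_z) ≈ 6.16°, λ = atan2(p_y, p_x) ≈ 105.11°.

≈ lat 6°N, lon 105°E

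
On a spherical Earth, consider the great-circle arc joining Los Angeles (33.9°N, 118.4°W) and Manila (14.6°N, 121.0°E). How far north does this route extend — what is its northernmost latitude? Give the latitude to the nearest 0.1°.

The great circle lies in the plane with unit normal n̂ = (p₁ × p₂)/|p₁ × p₂|.
Here n̂_z ≈ -0.718; the vertex latitude is φ_max = arccos|n̂_z| ≈ 44.1°.

≈ 44.1°N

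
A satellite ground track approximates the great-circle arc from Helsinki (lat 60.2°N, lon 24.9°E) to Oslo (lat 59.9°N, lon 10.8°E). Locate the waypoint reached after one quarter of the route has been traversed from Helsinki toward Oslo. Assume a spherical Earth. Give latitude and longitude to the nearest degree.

Write both endpoints as unit vectors p₁, p₂ with components (cos φ cos λ, cos φ sin λ, sin φ).
The central angle between the endpoints is δ = arccos(p₁·p₂) ≈ 0.123 rad (7.0°).
Interpolate at f = 1/4 with slerp weights a = sin((1−f)δ)/sin δ ≈ 0.751, b = sin(fδ)/sin δ ≈ 0.251.
p = a·p₁ + b·p₂ ≈ (0.462, 0.181, 0.868); φ = arcsin(p_z) ≈ 60.27°, λ = atan2(p_y, p_x) ≈ 21.36°.

≈ lat 60°N, lon 21°E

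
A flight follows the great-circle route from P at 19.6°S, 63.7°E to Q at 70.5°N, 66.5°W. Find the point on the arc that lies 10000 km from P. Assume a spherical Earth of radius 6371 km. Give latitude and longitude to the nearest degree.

From cos δ = sin φ₁ sin φ₂ + cos φ₁ cos φ₂ cos Δλ, the central angle is δ ≈ 2.117 rad (121.3°). The total great-circle distance is δ·R ≈ 2.117 × 6371 ≈ 13485 km, so the target fraction is f = 10000/13485 ≈ 0.742.
Interpolate at f ≈ 0.742 with slerp weights a = sin((1−f)δ)/sin δ ≈ 0.609, b = sin(fδ)/sin δ ≈ 1.170.
p = a·p₁ + b·p₂ ≈ (0.410, 0.156, 0.899); φ = arcsin(p_z) ≈ 64.00°, λ = atan2(p_y, p_x) ≈ 20.82°.

≈ 64°N, 21°E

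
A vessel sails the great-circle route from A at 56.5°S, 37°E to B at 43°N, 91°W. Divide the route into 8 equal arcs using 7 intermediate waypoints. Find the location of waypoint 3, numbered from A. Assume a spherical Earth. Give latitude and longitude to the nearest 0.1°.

Write both endpoints as unit vectors p₁, p₂ with components (cos φ cos λ, cos φ sin λ, sin φ).
The central angle between the endpoints is δ = arccos(p₁·p₂) ≈ 2.527 rad (144.8°).
Interpolate at f = 3/8 with slerp weights a = sin((1−f)δ)/sin δ ≈ 1.735, b = sin(fδ)/sin δ ≈ 1.409.
p = a·p₁ + b·p₂ ≈ (0.747, -0.454, -0.486); φ = arcsin(p_z) ≈ -29.07°, λ = atan2(p_y, p_x) ≈ -31.30°.

≈ 29.1°S, 31.3°W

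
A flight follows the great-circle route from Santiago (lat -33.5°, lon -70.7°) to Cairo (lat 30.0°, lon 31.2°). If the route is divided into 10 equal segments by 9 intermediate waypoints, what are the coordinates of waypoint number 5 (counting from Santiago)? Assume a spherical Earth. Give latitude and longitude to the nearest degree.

Write both endpoints as unit vectors p₁, p₂ with components (cos φ cos λ, cos φ sin λ, sin φ).
The central angle between the endpoints is δ = arccos(p₁·p₂) ≈ 2.010 rad (115.1°).
Interpolate at f = 5/10 with slerp weights a = sin((1−f)δ)/sin δ ≈ 0.932, b = sin(fδ)/sin δ ≈ 0.932.
p = a·p₁ + b·p₂ ≈ (0.948, -0.316, -0.048); φ = arcsin(p_z) ≈ -2.78°, λ = atan2(p_y, p_x) ≈ -18.41°.

≈ lat -3°, lon -18°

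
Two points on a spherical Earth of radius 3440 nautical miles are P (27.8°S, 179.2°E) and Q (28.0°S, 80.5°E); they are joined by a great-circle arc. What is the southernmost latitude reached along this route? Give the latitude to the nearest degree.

≈ 39°S

The great circle lies in the plane with unit normal n̂ = (p₁ × p₂)/|p₁ × p₂|.
Here n̂_z ≈ -0.776; the vertex latitude is φ_max = arccos|n̂_z| ≈ 39.1°.
Check via Clairaut: cos φ_max = |cos φ₁| · sin C = cos(27.8°)·sin(118.7°) ≈ 0.776, again giving ≈ 39.1°.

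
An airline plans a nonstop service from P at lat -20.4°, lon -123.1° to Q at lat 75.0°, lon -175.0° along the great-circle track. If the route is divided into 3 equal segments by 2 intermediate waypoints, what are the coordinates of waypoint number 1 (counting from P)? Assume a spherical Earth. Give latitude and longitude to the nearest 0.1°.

Write both endpoints as unit vectors p₁, p₂ with components (cos φ cos λ, cos φ sin λ, sin φ).
The central angle between the endpoints is δ = arccos(p₁·p₂) ≈ 1.759 rad (100.8°).
Interpolate at f = 1/3 with slerp weights a = sin((1−f)δ)/sin δ ≈ 0.938, b = sin(fδ)/sin δ ≈ 0.563.
p = a·p₁ + b·p₂ ≈ (-0.625, -0.749, 0.217); φ = arcsin(p_z) ≈ 12.53°, λ = atan2(p_y, p_x) ≈ -129.85°.

≈ lat 12.5°, lon -129.8°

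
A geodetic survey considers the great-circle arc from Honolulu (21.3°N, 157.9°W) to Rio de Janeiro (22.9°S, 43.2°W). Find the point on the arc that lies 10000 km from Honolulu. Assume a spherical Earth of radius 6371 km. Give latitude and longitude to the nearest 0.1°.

≈ (13.8°S, 73.5°W)

The haversine formula gives a central angle δ ≈ 2.094 rad (120.0°) between the endpoints. The total great-circle distance is δ·R ≈ 2.094 × 6371 ≈ 13343 km, so the target fraction is f = 10000/13343 ≈ 0.749.
Interpolate at f ≈ 0.749 with slerp weights a = sin((1−f)δ)/sin δ ≈ 0.579, b = sin(fδ)/sin δ ≈ 1.155.
p = a·p₁ + b·p₂ ≈ (0.276, -0.931, -0.239); φ = arcsin(p_z) ≈ -13.84°, λ = atan2(p_y, p_x) ≈ -73.49°.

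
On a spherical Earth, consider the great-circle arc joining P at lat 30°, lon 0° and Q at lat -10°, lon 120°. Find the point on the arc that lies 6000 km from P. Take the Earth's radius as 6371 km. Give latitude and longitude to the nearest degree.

≈ lat 22°, lon 60°

The haversine formula gives a central angle δ ≈ 2.110 rad (120.9°) between the endpoints. The total great-circle distance is δ·R ≈ 2.110 × 6371 ≈ 13441 km, so the target fraction is f = 6000/13441 ≈ 0.446.
Interpolate at f ≈ 0.446 with slerp weights a = sin((1−f)δ)/sin δ ≈ 1.072, b = sin(fδ)/sin δ ≈ 0.942.
p = a·p₁ + b·p₂ ≈ (0.464, 0.804, 0.372); φ = arcsin(p_z) ≈ 21.86°, λ = atan2(p_y, p_x) ≈ 59.97°.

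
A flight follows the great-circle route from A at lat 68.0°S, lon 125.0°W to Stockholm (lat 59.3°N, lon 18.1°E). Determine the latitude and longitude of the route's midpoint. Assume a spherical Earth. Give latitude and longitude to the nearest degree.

Convert each endpoint to a unit vector on the sphere (x = cos φ cos λ, y = cos φ sin λ, z = sin φ).
The central angle between the endpoints is δ = arccos(p₁·p₂) ≈ 2.825 rad (161.8°).
Interpolate at f = 1/2 with slerp weights a = sin((1−f)δ)/sin δ ≈ 3.168, b = sin(fδ)/sin δ ≈ 3.168.
p = a·p₁ + b·p₂ ≈ (0.857, -0.470, -0.213); φ = arcsin(p_z) ≈ -12.32°, λ = atan2(p_y, p_x) ≈ -28.73°.

≈ lat 12°S, lon 29°W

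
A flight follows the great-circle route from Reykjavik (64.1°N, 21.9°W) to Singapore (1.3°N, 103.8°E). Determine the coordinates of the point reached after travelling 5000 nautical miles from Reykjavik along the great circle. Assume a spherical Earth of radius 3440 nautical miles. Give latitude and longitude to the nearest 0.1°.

The haversine formula gives a central angle δ ≈ 1.807 rad (103.6°) between the endpoints. The total great-circle distance is δ·R ≈ 1.807 × 3440 ≈ 6218 nmi, so the target fraction is f = 5000/6218 ≈ 0.804.
Interpolate at f ≈ 0.804 with slerp weights a = sin((1−f)δ)/sin δ ≈ 0.357, b = sin(fδ)/sin δ ≈ 1.022.
p = a·p₁ + b·p₂ ≈ (-0.099, 0.934, 0.344); φ = arcsin(p_z) ≈ 20.11°, λ = atan2(p_y, p_x) ≈ 96.06°.

≈ (20.1°N, 96.1°E)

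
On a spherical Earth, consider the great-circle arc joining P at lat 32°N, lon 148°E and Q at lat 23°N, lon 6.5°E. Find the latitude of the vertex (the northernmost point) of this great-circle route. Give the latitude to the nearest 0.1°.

The great circle lies in the plane with unit normal n̂ = (p₁ × p₂)/|p₁ × p₂|.
Here n̂_z ≈ -0.531; the vertex latitude is φ_max = arccos|n̂_z| ≈ 57.9°.

≈ 57.9°N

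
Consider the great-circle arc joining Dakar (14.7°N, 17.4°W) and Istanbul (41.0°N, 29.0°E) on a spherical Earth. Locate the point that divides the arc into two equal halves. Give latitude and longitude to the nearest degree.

≈ (30°N, 3°E)

Write both endpoints as unit vectors p₁, p₂ with components (cos φ cos λ, cos φ sin λ, sin φ).
The central angle between the endpoints is δ = arccos(p₁·p₂) ≈ 0.837 rad (47.9°).
Interpolate at f = 1/2 with slerp weights a = sin((1−f)δ)/sin δ ≈ 0.547, b = sin(fδ)/sin δ ≈ 0.547.
p = a·p₁ + b·p₂ ≈ (0.866, 0.042, 0.498); φ = arcsin(p_z) ≈ 29.86°, λ = atan2(p_y, p_x) ≈ 2.77°.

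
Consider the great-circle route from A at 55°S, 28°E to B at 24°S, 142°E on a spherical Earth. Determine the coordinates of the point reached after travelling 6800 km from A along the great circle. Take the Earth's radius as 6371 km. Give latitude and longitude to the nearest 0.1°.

≈ 41.9°S, 126.6°E

The haversine formula gives a central angle δ ≈ 1.450 rad (83.1°) between the endpoints. The total great-circle distance is δ·R ≈ 1.450 × 6371 ≈ 9241 km, so the target fraction is f = 6800/9241 ≈ 0.736.
Interpolate at f ≈ 0.736 with slerp weights a = sin((1−f)δ)/sin δ ≈ 0.377, b = sin(fδ)/sin δ ≈ 0.882.
p = a·p₁ + b·p₂ ≈ (-0.444, 0.598, -0.667); φ = arcsin(p_z) ≈ -41.86°, λ = atan2(p_y, p_x) ≈ 126.64°.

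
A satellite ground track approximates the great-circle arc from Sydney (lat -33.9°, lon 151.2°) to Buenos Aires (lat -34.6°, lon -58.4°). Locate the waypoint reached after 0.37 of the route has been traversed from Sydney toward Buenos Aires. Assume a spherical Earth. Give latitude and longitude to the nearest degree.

≈ lat -65°, lon -169°

The haversine formula gives a central angle δ ≈ 1.852 rad (106.1°) between the endpoints.
Interpolate at f = 0.37 with slerp weights a = sin((1−f)δ)/sin δ ≈ 0.957, b = sin(fδ)/sin δ ≈ 0.659.
p = a·p₁ + b·p₂ ≈ (-0.412, -0.079, -0.908); φ = arcsin(p_z) ≈ -65.20°, λ = atan2(p_y, p_x) ≈ -169.13°.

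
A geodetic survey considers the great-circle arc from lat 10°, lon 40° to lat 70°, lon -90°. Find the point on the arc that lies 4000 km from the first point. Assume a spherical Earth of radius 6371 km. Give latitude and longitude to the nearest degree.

≈ lat 44°, lon 28°

Convert each endpoint to a unit vector on the sphere (x = cos φ cos λ, y = cos φ sin λ, z = sin φ).
The central angle between the endpoints is δ = arccos(p₁·p₂) ≈ 1.624 rad (93.1°). The total great-circle distance is δ·R ≈ 1.624 × 6371 ≈ 10347 km, so the target fraction is f = 4000/10347 ≈ 0.387.
Interpolate at f ≈ 0.387 with slerp weights a = sin((1−f)δ)/sin δ ≈ 0.841, b = sin(fδ)/sin δ ≈ 0.588.
p = a·p₁ + b·p₂ ≈ (0.634, 0.331, 0.699); φ = arcsin(p_z) ≈ 44.33°, λ = atan2(p_y, p_x) ≈ 27.56°.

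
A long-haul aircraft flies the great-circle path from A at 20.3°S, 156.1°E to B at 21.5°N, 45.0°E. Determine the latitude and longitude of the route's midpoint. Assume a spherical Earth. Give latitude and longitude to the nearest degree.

From cos δ = sin φ₁ sin φ₂ + cos φ₁ cos φ₂ cos Δλ, the central angle is δ ≈ 2.028 rad (116.2°).
Interpolate at f = 1/2 with slerp weights a = sin((1−f)δ)/sin δ ≈ 0.946, b = sin(fδ)/sin δ ≈ 0.946.
p = a·p₁ + b·p₂ ≈ (-0.189, 0.982, 0.019); φ = arcsin(p_z) ≈ 1.06°, λ = atan2(p_y, p_x) ≈ 100.88°.

≈ 1°N, 101°E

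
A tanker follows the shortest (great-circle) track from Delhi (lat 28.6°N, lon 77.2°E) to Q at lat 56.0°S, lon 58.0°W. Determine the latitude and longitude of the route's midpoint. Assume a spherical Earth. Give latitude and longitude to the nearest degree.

≈ lat 29°S, lon 38°E

The haversine formula gives a central angle δ ≈ 2.412 rad (138.2°) between the endpoints.
Interpolate at f = 1/2 with slerp weights a = sin((1−f)δ)/sin δ ≈ 1.401, b = sin(fδ)/sin δ ≈ 1.401.
p = a·p₁ + b·p₂ ≈ (0.688, 0.535, -0.491); φ = arcsin(p_z) ≈ -29.39°, λ = atan2(p_y, p_x) ≈ 37.89°.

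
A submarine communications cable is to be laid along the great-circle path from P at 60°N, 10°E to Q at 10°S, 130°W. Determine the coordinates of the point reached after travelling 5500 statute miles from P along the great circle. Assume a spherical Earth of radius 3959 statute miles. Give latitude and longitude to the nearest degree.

The haversine formula gives a central angle δ ≈ 2.127 rad (121.8°) between the endpoints. The total great-circle distance is δ·R ≈ 2.127 × 3959 ≈ 8419 mi, so the target fraction is f = 5500/8419 ≈ 0.653.
Interpolate at f ≈ 0.653 with slerp weights a = sin((1−f)δ)/sin δ ≈ 0.791, b = sin(fδ)/sin δ ≈ 1.158.
p = a·p₁ + b·p₂ ≈ (-0.343, -0.805, 0.484); φ = arcsin(p_z) ≈ 28.97°, λ = atan2(p_y, p_x) ≈ -113.10°.

≈ 29°N, 113°W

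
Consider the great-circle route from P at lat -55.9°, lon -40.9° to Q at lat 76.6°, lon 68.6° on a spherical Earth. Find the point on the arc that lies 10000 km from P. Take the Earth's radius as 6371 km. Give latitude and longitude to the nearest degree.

Write both endpoints as unit vectors p₁, p₂ with components (cos φ cos λ, cos φ sin λ, sin φ).
The central angle between the endpoints is δ = arccos(p₁·p₂) ≈ 2.585 rad (148.1°). The total great-circle distance is δ·R ≈ 2.585 × 6371 ≈ 16467 km, so the target fraction is f = 10000/16467 ≈ 0.607.
Interpolate at f ≈ 0.607 with slerp weights a = sin((1−f)δ)/sin δ ≈ 1.607, b = sin(fδ)/sin δ ≈ 1.892.
p = a·p₁ + b·p₂ ≈ (0.841, -0.182, 0.510); φ = arcsin(p_z) ≈ 30.63°, λ = atan2(p_y, p_x) ≈ -12.19°.

≈ lat 31°, lon -12°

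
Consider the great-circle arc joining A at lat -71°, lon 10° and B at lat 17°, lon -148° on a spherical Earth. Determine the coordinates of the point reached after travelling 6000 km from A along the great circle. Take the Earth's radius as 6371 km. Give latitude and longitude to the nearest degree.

≈ lat -53°, lon -135°

From cos δ = sin φ₁ sin φ₂ + cos φ₁ cos φ₂ cos Δλ, the central angle is δ ≈ 2.171 rad (124.4°). The total great-circle distance is δ·R ≈ 2.171 × 6371 ≈ 13834 km, so the target fraction is f = 6000/13834 ≈ 0.434.
Interpolate at f ≈ 0.434 with slerp weights a = sin((1−f)δ)/sin δ ≈ 1.142, b = sin(fδ)/sin δ ≈ 0.980.
p = a·p₁ + b·p₂ ≈ (-0.429, -0.432, -0.793); φ = arcsin(p_z) ≈ -52.51°, λ = atan2(p_y, p_x) ≈ -134.77°.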